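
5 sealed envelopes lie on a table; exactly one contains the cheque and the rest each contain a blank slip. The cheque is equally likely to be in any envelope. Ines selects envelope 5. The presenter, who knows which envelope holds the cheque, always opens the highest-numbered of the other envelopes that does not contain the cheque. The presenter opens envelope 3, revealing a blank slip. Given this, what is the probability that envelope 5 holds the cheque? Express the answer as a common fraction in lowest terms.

Consider each possible location of the cheque in turn.
If it is in any of envelopes 1, 2, and 5 (prior 1/5 each): the presenter would have opened envelope 4 instead, probability 0; weight (1/5)·0 = 0 each.
If it is in envelope 3 (prior 1/5): the presenter opened envelope 3, so this case is ruled out; weight (1/5)·0 = 0.
If it is in envelope 4 (prior 1/5): envelope 3 is the highest-numbered option available, probability 1; weight (1/5)·1 = 1/5.
The weights sum to 1/5.
So P(the cheque in envelope 5 | the presenter opened envelope 3) = 0 / (1/5) = 0.

0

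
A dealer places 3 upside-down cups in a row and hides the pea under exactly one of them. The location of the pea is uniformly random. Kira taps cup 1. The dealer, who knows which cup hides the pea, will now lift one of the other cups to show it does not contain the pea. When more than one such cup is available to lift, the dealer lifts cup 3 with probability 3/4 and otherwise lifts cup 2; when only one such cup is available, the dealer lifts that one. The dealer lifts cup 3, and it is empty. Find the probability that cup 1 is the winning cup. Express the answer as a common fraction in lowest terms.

3/7

Condition on the true location of the pea.
If it is under cup 1 (prior 1/3): cup 3 is available, opened with probability 3/4; weight (1/3)·(3/4) = 1/4.
If it is under cup 2 (prior 1/3): only cup 3 is available, probability 1; weight (1/3)·1 = 1/3.
If it is under cup 3 (prior 1/3): the dealer opened cup 3, so this case is ruled out; weight (1/3)·0 = 0.
The weights sum to 7/12.
So P(the pea under cup 1 | the dealer opened cup 3) = (1/4) / (7/12) = 3/7.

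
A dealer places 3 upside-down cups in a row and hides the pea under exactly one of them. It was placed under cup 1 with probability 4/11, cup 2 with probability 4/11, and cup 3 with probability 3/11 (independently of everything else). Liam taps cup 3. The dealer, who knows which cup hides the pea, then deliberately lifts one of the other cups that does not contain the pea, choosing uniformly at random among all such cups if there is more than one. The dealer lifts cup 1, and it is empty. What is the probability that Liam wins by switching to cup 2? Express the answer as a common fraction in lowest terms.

8/11

Condition on the true location of the pea.
If it is under cup 1 (prior 4/11): the dealer opened cup 1, so this case is ruled out; weight (4/11)·0 = 0.
If it is under cup 2 (prior 4/11): the dealer has no choice, probability 1; weight (4/11)·1 = 4/11.
If it is under cup 3 (prior 3/11): the dealer has 2 equally likely choices, so probability 1/2; weight (3/11)·(1/2) = 3/22.
The weights sum to 1/2.
So P(the pea under cup 2 | the dealer opened cup 1) = (4/11) / (1/2) = 8/11.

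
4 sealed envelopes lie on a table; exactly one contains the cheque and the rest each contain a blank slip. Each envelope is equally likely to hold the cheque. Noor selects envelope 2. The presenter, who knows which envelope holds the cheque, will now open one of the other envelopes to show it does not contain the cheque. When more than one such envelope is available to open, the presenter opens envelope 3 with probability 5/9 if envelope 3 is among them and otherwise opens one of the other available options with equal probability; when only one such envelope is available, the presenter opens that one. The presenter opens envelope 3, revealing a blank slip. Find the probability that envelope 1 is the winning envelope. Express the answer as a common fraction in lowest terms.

Condition on the true location of the cheque.
If it is in any of envelopes 1, 2, and 4 (prior 1/4 each): envelope 3 is available, opened with probability 5/9; weight (1/4)·(5/9) = 5/36 each.
If it is in envelope 3 (prior 1/4): the presenter opened envelope 3, so this case is ruled out; weight (1/4)·0 = 0.
The weights sum to 5/12.
So P(the cheque in envelope 1 | the presenter opened envelope 3) = (5/36) / (5/12) = 1/3.

1/3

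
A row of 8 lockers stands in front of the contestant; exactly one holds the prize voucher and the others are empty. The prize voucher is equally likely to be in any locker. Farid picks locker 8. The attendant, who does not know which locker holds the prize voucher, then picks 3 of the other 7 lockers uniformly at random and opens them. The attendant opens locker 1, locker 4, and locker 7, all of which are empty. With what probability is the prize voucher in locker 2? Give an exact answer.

1/5

Because the attendant chose which lockers to open without knowing where the prize voucher is, the choice is independent of the prize location. Learning that none of the 3 opened lockers holds the prize voucher simply rules out those 3 locations and leaves the remaining 5 lockers still equally likely by symmetry.
So P(the prize voucher in locker 2) = 1/5.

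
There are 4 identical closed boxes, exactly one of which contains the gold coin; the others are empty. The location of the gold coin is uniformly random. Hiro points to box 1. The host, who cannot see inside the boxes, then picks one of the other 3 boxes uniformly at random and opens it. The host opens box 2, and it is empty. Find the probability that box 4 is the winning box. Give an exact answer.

1/3

Apply Bayes' rule, conditioning on where the gold coin actually is.
If it is in any of boxes 1, 3, and 4 (prior 1/4 each): the host picks box 2 with probability 1/3 regardless, and it is not the prize; weight (1/4)·(1/3) = 1/12 each.
If it is in box 2 (prior 1/4): the host opened box 2, so this case is ruled out; weight (1/4)·0 = 0.
The weights sum to 1/4.
So P(the gold coin in box 4 | the host opened box 2) = (1/12) / (1/4) = 1/3.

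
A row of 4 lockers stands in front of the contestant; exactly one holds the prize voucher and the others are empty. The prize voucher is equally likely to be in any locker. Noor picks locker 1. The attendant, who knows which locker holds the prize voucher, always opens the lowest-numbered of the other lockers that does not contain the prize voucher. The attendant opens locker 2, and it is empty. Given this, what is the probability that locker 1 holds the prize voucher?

1/3

Apply Bayes' rule, conditioning on where the prize voucher actually is.
If it is in any of lockers 1, 3, and 4 (prior 1/4 each): locker 2 is the lowest-numbered option available, probability 1; weight (1/4)·1 = 1/4 each.
If it is in locker 2 (prior 1/4): the attendant opened locker 2, so this case is ruled out; weight (1/4)·0 = 0.
The weights sum to 3/4.
So P(the prize voucher in locker 1 | the attendant opened locker 2) = (1/4) / (3/4) = 1/3.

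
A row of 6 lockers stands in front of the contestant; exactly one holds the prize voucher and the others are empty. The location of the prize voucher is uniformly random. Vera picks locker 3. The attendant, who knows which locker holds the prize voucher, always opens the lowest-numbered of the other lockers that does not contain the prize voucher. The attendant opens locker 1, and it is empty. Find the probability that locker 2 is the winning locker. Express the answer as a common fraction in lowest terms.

1/5

Condition on the true location of the prize voucher.
If it is in locker 1 (prior 1/6): the attendant opened locker 1, so this case is ruled out; weight (1/6)·0 = 0.
If it is in any of lockers 2, 3, 4, 5, and 6 (prior 1/6 each): locker 1 is the lowest-numbered option available, probability 1; weight (1/6)·1 = 1/6 each.
The weights sum to 5/6.
So P(the prize voucher in locker 2 | the attendant opened locker 1) = (1/6) / (5/6) = 1/5.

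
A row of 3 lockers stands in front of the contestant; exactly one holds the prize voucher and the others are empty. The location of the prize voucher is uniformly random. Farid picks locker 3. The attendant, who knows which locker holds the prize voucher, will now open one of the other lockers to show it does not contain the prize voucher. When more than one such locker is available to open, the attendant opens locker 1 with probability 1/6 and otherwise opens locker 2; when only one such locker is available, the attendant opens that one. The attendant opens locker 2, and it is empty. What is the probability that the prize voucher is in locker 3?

5/11

Consider each possible location of the prize voucher in turn.
If it is in locker 1 (prior 1/3): only locker 2 is available, probability 1; weight (1/3)·1 = 1/3.
If it is in locker 2 (prior 1/3): the attendant opened locker 2, so this case is ruled out; weight (1/3)·0 = 0.
If it is in locker 3 (prior 1/3): locker 1 is available but not opened, probability 5/6; weight (1/3)·(5/6) = 5/18.
The weights sum to 11/18.
So P(the prize voucher in locker 3 | the attendant opened locker 2) = (5/18) / (11/18) = 5/11.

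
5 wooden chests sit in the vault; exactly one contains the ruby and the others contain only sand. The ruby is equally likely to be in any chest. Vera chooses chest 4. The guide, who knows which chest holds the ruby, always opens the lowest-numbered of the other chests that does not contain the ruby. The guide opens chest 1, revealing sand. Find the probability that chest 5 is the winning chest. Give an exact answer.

Apply Bayes' rule, conditioning on where the ruby actually is.
If it is in chest 1 (prior 1/5): the guide opened chest 1, so this case is ruled out; weight (1/5)·0 = 0.
If it is in any of chests 2, 3, 4, and 5 (prior 1/5 each): chest 1 is the lowest-numbered option available, probability 1; weight (1/5)·1 = 1/5 each.
The weights sum to 4/5.
So P(the ruby in chest 5 | the guide opened chest 1) = (1/5) / (4/5) = 1/4.

1/4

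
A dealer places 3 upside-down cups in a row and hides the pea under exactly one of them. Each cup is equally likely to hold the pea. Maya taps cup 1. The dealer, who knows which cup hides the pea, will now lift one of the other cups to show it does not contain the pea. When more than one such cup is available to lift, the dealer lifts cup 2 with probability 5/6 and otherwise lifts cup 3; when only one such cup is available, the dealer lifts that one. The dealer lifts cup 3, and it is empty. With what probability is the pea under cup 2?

6/7

Consider each possible location of the pea in turn.
If it is under cup 1 (prior 1/3): cup 2 is available but not opened, probability 1/6; weight (1/3)·(1/6) = 1/18.
If it is under cup 2 (prior 1/3): only cup 3 is available, probability 1; weight (1/3)·1 = 1/3.
If it is under cup 3 (prior 1/3): the dealer opened cup 3, so this case is ruled out; weight (1/3)·0 = 0.
The weights sum to 7/18.
So P(the pea under cup 2 | the dealer opened cup 3) = (1/3) / (7/18) = 6/7.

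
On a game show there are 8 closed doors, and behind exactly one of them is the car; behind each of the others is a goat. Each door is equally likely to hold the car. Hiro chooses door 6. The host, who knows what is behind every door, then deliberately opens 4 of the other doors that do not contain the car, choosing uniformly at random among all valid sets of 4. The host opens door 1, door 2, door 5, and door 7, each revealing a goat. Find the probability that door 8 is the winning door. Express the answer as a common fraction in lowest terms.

7/24

Consider each possible location of the car in turn.
If it is behind any of doors 1, 2, 5, and 7 (prior 1/8 each): that door was opened and seen not to hold the prize — ruled out; weight (1/8)·0 = 0 each.
If it is behind any of doors 3, 4, and 8 (prior 1/8 each): the host has 15 equally likely choices, so probability 1/15; weight (1/8)·(1/15) = 1/120 each.
If it is behind door 6 (prior 1/8): the host has 35 equally likely choices, so probability 1/35; weight (1/8)·(1/35) = 1/280.
The weights sum to 1/35.
So P(the car behind door 8 | the host opened door 1, door 2, door 5, and door 7) = (1/120) / (1/35) = 7/24.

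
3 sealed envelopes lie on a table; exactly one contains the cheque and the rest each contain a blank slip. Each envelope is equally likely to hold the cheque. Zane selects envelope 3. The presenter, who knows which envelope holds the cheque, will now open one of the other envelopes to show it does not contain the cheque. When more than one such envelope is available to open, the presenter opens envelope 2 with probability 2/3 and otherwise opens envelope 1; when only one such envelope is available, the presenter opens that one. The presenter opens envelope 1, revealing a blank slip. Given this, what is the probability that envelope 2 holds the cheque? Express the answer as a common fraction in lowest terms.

3/4

Condition on the true location of the cheque.
If it is in envelope 1 (prior 1/3): the presenter opened envelope 1, so this case is ruled out; weight (1/3)·0 = 0.
If it is in envelope 2 (prior 1/3): only envelope 1 is available, probability 1; weight (1/3)·1 = 1/3.
If it is in envelope 3 (prior 1/3): envelope 2 is available but not opened, probability 1/3; weight (1/3)·(1/3) = 1/9.
The weights sum to 4/9.
So P(the cheque in envelope 2 | the presenter opened envelope 1) = (1/3) / (4/9) = 3/4.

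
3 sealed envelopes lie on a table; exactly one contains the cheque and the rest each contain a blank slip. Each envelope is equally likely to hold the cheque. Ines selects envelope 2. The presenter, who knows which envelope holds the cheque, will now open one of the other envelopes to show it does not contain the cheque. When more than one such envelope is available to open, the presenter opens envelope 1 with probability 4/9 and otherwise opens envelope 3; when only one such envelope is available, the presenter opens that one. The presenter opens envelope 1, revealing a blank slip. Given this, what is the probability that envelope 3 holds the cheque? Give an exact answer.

9/13

Condition on the true location of the cheque.
If it is in envelope 1 (prior 1/3): the presenter opened envelope 1, so this case is ruled out; weight (1/3)·0 = 0.
If it is in envelope 2 (prior 1/3): envelope 1 is available, opened with probability 4/9; weight (1/3)·(4/9) = 4/27.
If it is in envelope 3 (prior 1/3): only envelope 1 is available, probability 1; weight (1/3)·1 = 1/3.
The weights sum to 13/27.
So P(the cheque in envelope 3 | the presenter opened envelope 1) = (1/3) / (13/27) = 9/13.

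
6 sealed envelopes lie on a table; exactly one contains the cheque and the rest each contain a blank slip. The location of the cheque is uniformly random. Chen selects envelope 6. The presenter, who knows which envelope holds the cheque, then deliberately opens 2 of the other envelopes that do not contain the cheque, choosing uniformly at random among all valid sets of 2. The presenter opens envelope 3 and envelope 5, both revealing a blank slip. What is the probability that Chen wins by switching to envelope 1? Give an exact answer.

5/18

Condition on the true location of the cheque.
If it is in any of envelopes 1, 2, and 4 (prior 1/6 each): the presenter has 6 equally likely choices, so probability 1/6; weight (1/6)·(1/6) = 1/36 each.
If it is in either of envelopes 3 and 5 (prior 1/6 each): that envelope was opened and seen not to hold the prize — ruled out; weight (1/6)·0 = 0 each.
If it is in envelope 6 (prior 1/6): the presenter has 10 equally likely choices, so probability 1/10; weight (1/6)·(1/10) = 1/60.
The weights sum to 1/10.
So P(the cheque in envelope 1 | the presenter opened envelope 3 and envelope 5) = (1/36) / (1/10) = 5/18.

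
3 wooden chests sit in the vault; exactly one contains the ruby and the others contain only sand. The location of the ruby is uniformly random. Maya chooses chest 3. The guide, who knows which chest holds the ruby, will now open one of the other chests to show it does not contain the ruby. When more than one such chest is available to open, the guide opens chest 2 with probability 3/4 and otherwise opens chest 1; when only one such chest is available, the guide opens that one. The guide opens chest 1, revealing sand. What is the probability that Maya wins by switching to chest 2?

Condition on the true location of the ruby.
If it is in chest 1 (prior 1/3): the guide opened chest 1, so this case is ruled out; weight (1/3)·0 = 0.
If it is in chest 2 (prior 1/3): only chest 1 is available, probability 1; weight (1/3)·1 = 1/3.
If it is in chest 3 (prior 1/3): chest 2 is available but not opened, probability 1/4; weight (1/3)·(1/4) = 1/12.
The weights sum to 5/12.
So P(the ruby in chest 2 | the guide opened chest 1) = (1/3) / (5/12) = 4/5.

4/5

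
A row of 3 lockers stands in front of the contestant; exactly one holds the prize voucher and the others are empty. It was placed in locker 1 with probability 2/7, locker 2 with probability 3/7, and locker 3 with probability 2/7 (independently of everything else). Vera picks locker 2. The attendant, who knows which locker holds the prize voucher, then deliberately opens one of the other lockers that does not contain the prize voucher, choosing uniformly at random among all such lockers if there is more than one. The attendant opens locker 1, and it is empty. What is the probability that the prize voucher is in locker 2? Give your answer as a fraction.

Condition on the true location of the prize voucher.
If it is in locker 1 (prior 2/7): the attendant opened locker 1, so this case is ruled out; weight (2/7)·0 = 0.
If it is in locker 2 (prior 3/7): the attendant has 2 equally likely choices, so probability 1/2; weight (3/7)·(1/2) = 3/14.
If it is in locker 3 (prior 2/7): the attendant has no choice, probability 1; weight (2/7)·1 = 2/7.
The weights sum to 1/2.
So P(the prize voucher in locker 2 | the attendant opened locker 1) = (3/14) / (1/2) = 3/7.

3/7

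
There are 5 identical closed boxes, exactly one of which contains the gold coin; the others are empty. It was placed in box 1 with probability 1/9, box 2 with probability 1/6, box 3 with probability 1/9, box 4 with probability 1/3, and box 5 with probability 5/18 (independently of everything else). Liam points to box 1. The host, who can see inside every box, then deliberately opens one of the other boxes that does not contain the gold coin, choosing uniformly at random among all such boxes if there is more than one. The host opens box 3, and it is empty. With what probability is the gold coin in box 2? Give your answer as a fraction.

Condition on the true location of the gold coin.
If it is in box 1 (prior 1/9): the host has 4 equally likely choices, so probability 1/4; weight (1/9)·(1/4) = 1/36.
If it is in box 2 (prior 1/6): the host has 3 equally likely choices, so probability 1/3; weight (1/6)·(1/3) = 1/18.
If it is in box 3 (prior 1/9): the host opened box 3, so this case is ruled out; weight (1/9)·0 = 0.
If it is in box 4 (prior 1/3): the host has 3 equally likely choices, so probability 1/3; weight (1/3)·(1/3) = 1/9.
If it is in box 5 (prior 5/18): the host has 3 equally likely choices, so probability 1/3; weight (5/18)·(1/3) = 5/54.
The weights sum to 31/108.
So P(the gold coin in box 2 | the host opened box 3) = (1/18) / (31/108) = 6/31.

6/31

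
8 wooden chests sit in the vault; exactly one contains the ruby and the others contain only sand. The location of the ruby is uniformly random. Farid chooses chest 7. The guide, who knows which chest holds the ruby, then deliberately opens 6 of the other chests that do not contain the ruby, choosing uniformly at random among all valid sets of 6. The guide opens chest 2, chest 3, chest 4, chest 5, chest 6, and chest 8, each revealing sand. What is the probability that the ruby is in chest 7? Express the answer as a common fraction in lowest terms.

Consider each possible location of the ruby in turn.
If it is in chest 1 (prior 1/8): the guide has no choice, probability 1; weight (1/8)·1 = 1/8.
If it is in any of chests 2, 3, 4, 5, 6, and 8 (prior 1/8 each): that chest was opened and seen not to hold the prize — ruled out; weight (1/8)·0 = 0 each.
If it is in chest 7 (prior 1/8): the guide has 7 equally likely choices, so probability 1/7; weight (1/8)·(1/7) = 1/56.
The weights sum to 1/7.
So P(the ruby in chest 7 | the guide opened chest 2, chest 3, chest 4, chest 5, chest 6, and chest 8) = (1/56) / (1/7) = 1/8.

1/8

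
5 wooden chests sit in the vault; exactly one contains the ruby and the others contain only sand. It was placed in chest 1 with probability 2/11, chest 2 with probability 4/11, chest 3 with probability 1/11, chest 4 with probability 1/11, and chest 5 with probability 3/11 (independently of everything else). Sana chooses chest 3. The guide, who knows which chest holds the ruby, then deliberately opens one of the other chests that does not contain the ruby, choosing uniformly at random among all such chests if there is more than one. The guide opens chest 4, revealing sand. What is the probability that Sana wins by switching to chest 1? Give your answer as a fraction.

Apply Bayes' rule, conditioning on where the ruby actually is.
If it is in chest 1 (prior 2/11): the guide has 3 equally likely choices, so probability 1/3; weight (2/11)·(1/3) = 2/33.
If it is in chest 2 (prior 4/11): the guide has 3 equally likely choices, so probability 1/3; weight (4/11)·(1/3) = 4/33.
If it is in chest 3 (prior 1/11): the guide has 4 equally likely choices, so probability 1/4; weight (1/11)·(1/4) = 1/44.
If it is in chest 4 (prior 1/11): the guide opened chest 4, so this case is ruled out; weight (1/11)·0 = 0.
If it is in chest 5 (prior 3/11): the guide has 3 equally likely choices, so probability 1/3; weight (3/11)·(1/3) = 1/11.
The weights sum to 13/44.
So P(the ruby in chest 1 | the guide opened chest 4) = (2/33) / (13/44) = 8/39.

8/39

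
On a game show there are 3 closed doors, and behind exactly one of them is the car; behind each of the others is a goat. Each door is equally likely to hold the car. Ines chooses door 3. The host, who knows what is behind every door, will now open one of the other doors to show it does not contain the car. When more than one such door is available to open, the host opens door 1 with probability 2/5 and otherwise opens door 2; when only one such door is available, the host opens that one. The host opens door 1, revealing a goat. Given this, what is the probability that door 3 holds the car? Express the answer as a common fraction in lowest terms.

Condition on the true location of the car.
If it is behind door 1 (prior 1/3): the host opened door 1, so this case is ruled out; weight (1/3)·0 = 0.
If it is behind door 2 (prior 1/3): only door 1 is available, probability 1; weight (1/3)·1 = 1/3.
If it is behind door 3 (prior 1/3): door 1 is available, opened with probability 2/5; weight (1/3)·(2/5) = 2/15.
The weights sum to 7/15.
So P(the car behind door 3 | the host opened door 1) = (2/15) / (7/15) = 2/7.

2/7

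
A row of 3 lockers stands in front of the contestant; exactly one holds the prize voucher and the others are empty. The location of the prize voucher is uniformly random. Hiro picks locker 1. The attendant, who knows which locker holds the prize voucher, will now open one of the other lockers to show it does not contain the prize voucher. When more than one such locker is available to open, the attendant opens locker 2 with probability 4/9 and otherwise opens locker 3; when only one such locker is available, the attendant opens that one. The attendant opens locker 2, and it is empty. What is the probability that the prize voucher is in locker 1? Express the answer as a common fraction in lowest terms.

4/13

Condition on the true location of the prize voucher.
If it is in locker 1 (prior 1/3): locker 2 is available, opened with probability 4/9; weight (1/3)·(4/9) = 4/27.
If it is in locker 2 (prior 1/3): the attendant opened locker 2, so this case is ruled out; weight (1/3)·0 = 0.
If it is in locker 3 (prior 1/3): only locker 2 is available, probability 1; weight (1/3)·1 = 1/3.
The weights sum to 13/27.
So P(the prize voucher in locker 1 | the attendant opened locker 2) = (4/27) / (13/27) = 4/13.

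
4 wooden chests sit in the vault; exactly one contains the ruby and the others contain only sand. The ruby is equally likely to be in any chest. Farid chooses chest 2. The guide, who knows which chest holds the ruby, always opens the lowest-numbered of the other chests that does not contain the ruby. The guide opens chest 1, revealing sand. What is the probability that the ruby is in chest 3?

1/3

Condition on the true location of the ruby.
If it is in chest 1 (prior 1/4): the guide opened chest 1, so this case is ruled out; weight (1/4)·0 = 0.
If it is in any of chests 2, 3, and 4 (prior 1/4 each): chest 1 is the lowest-numbered option available, probability 1; weight (1/4)·1 = 1/4 each.
The weights sum to 3/4.
So P(the ruby in chest 3 | the guide opened chest 1) = (1/4) / (3/4) = 1/3.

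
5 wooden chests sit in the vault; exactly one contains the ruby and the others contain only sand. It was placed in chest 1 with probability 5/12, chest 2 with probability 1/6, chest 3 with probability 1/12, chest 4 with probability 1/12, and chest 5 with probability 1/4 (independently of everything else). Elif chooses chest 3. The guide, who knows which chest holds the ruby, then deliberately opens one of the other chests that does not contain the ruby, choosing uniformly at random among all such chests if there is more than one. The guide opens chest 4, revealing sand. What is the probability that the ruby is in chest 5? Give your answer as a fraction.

Consider each possible location of the ruby in turn.
If it is in chest 1 (prior 5/12): the guide has 3 equally likely choices, so probability 1/3; weight (5/12)·(1/3) = 5/36.
If it is in chest 2 (prior 1/6): the guide has 3 equally likely choices, so probability 1/3; weight (1/6)·(1/3) = 1/18.
If it is in chest 3 (prior 1/12): the guide has 4 equally likely choices, so probability 1/4; weight (1/12)·(1/4) = 1/48.
If it is in chest 4 (prior 1/12): the guide opened chest 4, so this case is ruled out; weight (1/12)·0 = 0.
If it is in chest 5 (prior 1/4): the guide has 3 equally likely choices, so probability 1/3; weight (1/4)·(1/3) = 1/12.
The weights sum to 43/144.
So P(the ruby in chest 5 | the guide opened chest 4) = (1/12) / (43/144) = 12/43.

12/43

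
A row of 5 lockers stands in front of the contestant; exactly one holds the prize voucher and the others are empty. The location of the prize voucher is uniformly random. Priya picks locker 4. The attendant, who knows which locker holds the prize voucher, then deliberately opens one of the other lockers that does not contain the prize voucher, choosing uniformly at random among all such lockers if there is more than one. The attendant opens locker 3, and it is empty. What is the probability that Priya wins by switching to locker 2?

4/15

Condition on the true location of the prize voucher.
If it is in any of lockers 1, 2, and 5 (prior 1/5 each): the attendant has 3 equally likely choices, so probability 1/3; weight (1/5)·(1/3) = 1/15 each.
If it is in locker 3 (prior 1/5): the attendant opened locker 3, so this case is ruled out; weight (1/5)·0 = 0.
If it is in locker 4 (prior 1/5): the attendant has 4 equally likely choices, so probability 1/4; weight (1/5)·(1/4) = 1/20.
The weights sum to 1/4.
So P(the prize voucher in locker 2 | the attendant opened locker 3) = (1/15) / (1/4) = 4/15.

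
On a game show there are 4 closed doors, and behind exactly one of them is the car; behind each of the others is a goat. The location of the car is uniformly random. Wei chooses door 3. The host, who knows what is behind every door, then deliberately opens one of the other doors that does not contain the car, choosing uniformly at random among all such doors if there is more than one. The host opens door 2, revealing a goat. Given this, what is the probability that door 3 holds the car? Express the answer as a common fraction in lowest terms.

1/4

Condition on the true location of the car.
If it is behind either of doors 1 and 4 (prior 1/4 each): the host has 2 equally likely choices, so probability 1/2; weight (1/4)·(1/2) = 1/8 each.
If it is behind door 2 (prior 1/4): the host opened door 2, so this case is ruled out; weight (1/4)·0 = 0.
If it is behind door 3 (prior 1/4): the host has 3 equally likely choices, so probability 1/3; weight (1/4)·(1/3) = 1/12.
The weights sum to 1/3.
So P(the car behind door 3 | the host opened door 2) = (1/12) / (1/3) = 1/4.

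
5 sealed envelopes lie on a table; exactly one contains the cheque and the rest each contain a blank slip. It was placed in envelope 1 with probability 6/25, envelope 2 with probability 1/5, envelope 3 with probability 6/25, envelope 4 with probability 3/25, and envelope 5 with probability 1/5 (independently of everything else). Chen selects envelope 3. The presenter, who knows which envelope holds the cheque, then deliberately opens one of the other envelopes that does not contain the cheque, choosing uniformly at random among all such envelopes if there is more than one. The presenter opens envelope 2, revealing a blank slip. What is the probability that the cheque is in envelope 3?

9/37

Condition on the true location of the cheque.
If it is in envelope 1 (prior 6/25): the presenter has 3 equally likely choices, so probability 1/3; weight (6/25)·(1/3) = 2/25.
If it is in envelope 2 (prior 1/5): the presenter opened envelope 2, so this case is ruled out; weight (1/5)·0 = 0.
If it is in envelope 3 (prior 6/25): the presenter has 4 equally likely choices, so probability 1/4; weight (6/25)·(1/4) = 3/50.
If it is in envelope 4 (prior 3/25): the presenter has 3 equally likely choices, so probability 1/3; weight (3/25)·(1/3) = 1/25.
If it is in envelope 5 (prior 1/5): the presenter has 3 equally likely choices, so probability 1/3; weight (1/5)·(1/3) = 1/15.
The weights sum to 37/150.
So P(the cheque in envelope 3 | the presenter opened envelope 2) = (3/50) / (37/150) = 9/37.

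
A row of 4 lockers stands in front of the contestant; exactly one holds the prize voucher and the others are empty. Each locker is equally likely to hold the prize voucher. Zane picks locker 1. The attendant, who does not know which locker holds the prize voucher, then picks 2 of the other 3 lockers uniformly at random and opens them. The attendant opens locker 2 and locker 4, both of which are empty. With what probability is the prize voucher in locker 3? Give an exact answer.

Because the attendant chose which lockers to open without knowing where the prize voucher is, the choice is independent of the prize location. Learning that none of the 2 opened lockers holds the prize voucher simply rules out those 2 locations and leaves the remaining 2 lockers still equally likely by symmetry.
So P(the prize voucher in locker 3) = 1/2.

1/2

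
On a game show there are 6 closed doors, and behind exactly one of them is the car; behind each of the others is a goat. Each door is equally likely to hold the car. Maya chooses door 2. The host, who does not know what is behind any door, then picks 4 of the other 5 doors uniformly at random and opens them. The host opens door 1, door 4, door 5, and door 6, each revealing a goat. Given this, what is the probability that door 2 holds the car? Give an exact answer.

1/2

Consider each possible location of the car in turn.
If it is behind any of doors 1, 4, 5, and 6 (prior 1/6 each): that door was opened and seen not to hold the prize — ruled out; weight (1/6)·0 = 0 each.
If it is behind either of doors 2 and 3 (prior 1/6 each): the host picks exactly this set with probability 1/5 regardless, and none is the prize; weight (1/6)·(1/5) = 1/30 each.
The weights sum to 1/15.
So P(the car behind door 2 | the host opened door 1, door 4, door 5, and door 6) = (1/30) / (1/15) = 1/2.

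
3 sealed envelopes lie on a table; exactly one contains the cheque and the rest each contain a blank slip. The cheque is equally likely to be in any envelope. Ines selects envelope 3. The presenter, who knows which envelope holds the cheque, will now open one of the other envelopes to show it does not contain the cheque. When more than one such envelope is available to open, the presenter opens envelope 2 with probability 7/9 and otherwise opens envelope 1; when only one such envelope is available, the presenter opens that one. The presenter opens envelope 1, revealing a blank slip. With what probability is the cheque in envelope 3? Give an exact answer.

2/11

Consider each possible location of the cheque in turn.
If it is in envelope 1 (prior 1/3): the presenter opened envelope 1, so this case is ruled out; weight (1/3)·0 = 0.
If it is in envelope 2 (prior 1/3): only envelope 1 is available, probability 1; weight (1/3)·1 = 1/3.
If it is in envelope 3 (prior 1/3): envelope 2 is available but not opened, probability 2/9; weight (1/3)·(2/9) = 2/27.
The weights sum to 11/27.
So P(the cheque in envelope 3 | the presenter opened envelope 1) = (2/27) / (11/27) = 2/11.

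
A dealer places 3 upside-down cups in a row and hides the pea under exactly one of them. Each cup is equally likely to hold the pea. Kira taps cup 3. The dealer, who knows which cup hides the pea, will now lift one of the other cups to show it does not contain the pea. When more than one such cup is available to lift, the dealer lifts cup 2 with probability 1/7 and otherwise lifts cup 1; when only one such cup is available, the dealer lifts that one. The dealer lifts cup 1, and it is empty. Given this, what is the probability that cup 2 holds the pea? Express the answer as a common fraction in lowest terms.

Apply Bayes' rule, conditioning on where the pea actually is.
If it is under cup 1 (prior 1/3): the dealer opened cup 1, so this case is ruled out; weight (1/3)·0 = 0.
If it is under cup 2 (prior 1/3): only cup 1 is available, probability 1; weight (1/3)·1 = 1/3.
If it is under cup 3 (prior 1/3): cup 2 is available but not opened, probability 6/7; weight (1/3)·(6/7) = 2/7.
The weights sum to 13/21.
So P(the pea under cup 2 | the dealer opened cup 1) = (1/3) / (13/21) = 7/13.

7/13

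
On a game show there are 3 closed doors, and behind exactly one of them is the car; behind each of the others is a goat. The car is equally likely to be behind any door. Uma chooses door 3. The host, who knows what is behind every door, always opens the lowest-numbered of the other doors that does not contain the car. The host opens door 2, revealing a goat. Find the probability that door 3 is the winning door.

Consider each possible location of the car in turn.
If it is behind door 1 (prior 1/3): door 2 is the lowest-numbered option available, probability 1; weight (1/3)·1 = 1/3.
If it is behind door 2 (prior 1/3): the host opened door 2, so this case is ruled out; weight (1/3)·0 = 0.
If it is behind door 3 (prior 1/3): the host would have opened door 1 instead, probability 0; weight (1/3)·0 = 0.
The weights sum to 1/3.
So P(the car behind door 3 | the host opened door 2) = 0 / (1/3) = 0.

0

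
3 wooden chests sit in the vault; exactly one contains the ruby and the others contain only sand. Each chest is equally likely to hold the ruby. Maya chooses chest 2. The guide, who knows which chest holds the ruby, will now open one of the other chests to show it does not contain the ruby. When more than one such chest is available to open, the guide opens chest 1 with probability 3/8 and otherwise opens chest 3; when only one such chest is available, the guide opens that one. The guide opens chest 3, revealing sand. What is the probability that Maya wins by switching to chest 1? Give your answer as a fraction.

8/13

Apply Bayes' rule, conditioning on where the ruby actually is.
If it is in chest 1 (prior 1/3): only chest 3 is available, probability 1; weight (1/3)·1 = 1/3.
If it is in chest 2 (prior 1/3): chest 1 is available but not opened, probability 5/8; weight (1/3)·(5/8) = 5/24.
If it is in chest 3 (prior 1/3): the guide opened chest 3, so this case is ruled out; weight (1/3)·0 = 0.
The weights sum to 13/24.
So P(the ruby in chest 1 | the guide opened chest 3) = (1/3) / (13/24) = 8/13.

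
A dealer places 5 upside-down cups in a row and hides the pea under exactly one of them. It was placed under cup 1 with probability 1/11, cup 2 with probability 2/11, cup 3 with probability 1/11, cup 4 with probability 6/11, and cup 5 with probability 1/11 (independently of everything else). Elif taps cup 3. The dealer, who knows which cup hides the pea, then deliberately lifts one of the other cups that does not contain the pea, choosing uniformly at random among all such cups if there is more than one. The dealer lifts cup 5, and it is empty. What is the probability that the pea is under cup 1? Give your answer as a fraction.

4/39

Consider each possible location of the pea in turn.
If it is under cup 1 (prior 1/11): the dealer has 3 equally likely choices, so probability 1/3; weight (1/11)·(1/3) = 1/33.
If it is under cup 2 (prior 2/11): the dealer has 3 equally likely choices, so probability 1/3; weight (2/11)·(1/3) = 2/33.
If it is under cup 3 (prior 1/11): the dealer has 4 equally likely choices, so probability 1/4; weight (1/11)·(1/4) = 1/44.
If it is under cup 4 (prior 6/11): the dealer has 3 equally likely choices, so probability 1/3; weight (6/11)·(1/3) = 2/11.
If it is under cup 5 (prior 1/11): the dealer opened cup 5, so this case is ruled out; weight (1/11)·0 = 0.
The weights sum to 13/44.
So P(the pea under cup 1 | the dealer opened cup 5) = (1/33) / (13/44) = 4/39.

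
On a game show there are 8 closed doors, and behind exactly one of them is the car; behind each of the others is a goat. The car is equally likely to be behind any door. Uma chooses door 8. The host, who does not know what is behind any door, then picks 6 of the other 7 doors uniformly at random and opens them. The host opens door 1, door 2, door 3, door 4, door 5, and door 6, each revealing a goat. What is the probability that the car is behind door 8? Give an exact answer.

Consider each possible location of the car in turn.
If it is behind any of doors 1, 2, 3, 4, 5, and 6 (prior 1/8 each): that door was opened and seen not to hold the prize — ruled out; weight (1/8)·0 = 0 each.
If it is behind either of doors 7 and 8 (prior 1/8 each): the host picks exactly this set with probability 1/7 regardless, and none is the prize; weight (1/8)·(1/7) = 1/56 each.
The weights sum to 1/28.
So P(the car behind door 8 | the host opened door 1, door 2, door 3, door 4, door 5, and door 6) = (1/56) / (1/28) = 1/2.

1/2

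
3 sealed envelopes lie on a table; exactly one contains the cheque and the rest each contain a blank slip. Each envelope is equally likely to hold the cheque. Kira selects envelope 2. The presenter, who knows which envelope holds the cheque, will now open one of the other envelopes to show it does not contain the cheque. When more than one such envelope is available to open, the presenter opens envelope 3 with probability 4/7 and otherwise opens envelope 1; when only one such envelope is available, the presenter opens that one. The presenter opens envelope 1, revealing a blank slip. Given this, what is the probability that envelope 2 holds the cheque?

Consider each possible location of the cheque in turn.
If it is in envelope 1 (prior 1/3): the presenter opened envelope 1, so this case is ruled out; weight (1/3)·0 = 0.
If it is in envelope 2 (prior 1/3): envelope 3 is available but not opened, probability 3/7; weight (1/3)·(3/7) = 1/7.
If it is in envelope 3 (prior 1/3): only envelope 1 is available, probability 1; weight (1/3)·1 = 1/3.
The weights sum to 10/21.
So P(the cheque in envelope 2 | the presenter opened envelope 1) = (1/7) / (10/21) = 3/10.

3/10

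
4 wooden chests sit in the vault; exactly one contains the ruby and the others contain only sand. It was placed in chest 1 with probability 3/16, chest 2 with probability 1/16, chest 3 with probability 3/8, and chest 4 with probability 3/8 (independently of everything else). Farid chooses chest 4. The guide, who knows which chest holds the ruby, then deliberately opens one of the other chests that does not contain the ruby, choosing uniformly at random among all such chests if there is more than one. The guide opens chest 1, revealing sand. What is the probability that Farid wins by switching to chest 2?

Consider each possible location of the ruby in turn.
If it is in chest 1 (prior 3/16): the guide opened chest 1, so this case is ruled out; weight (3/16)·0 = 0.
If it is in chest 2 (prior 1/16): the guide has 2 equally likely choices, so probability 1/2; weight (1/16)·(1/2) = 1/32.
If it is in chest 3 (prior 3/8): the guide has 2 equally likely choices, so probability 1/2; weight (3/8)·(1/2) = 3/16.
If it is in chest 4 (prior 3/8): the guide has 3 equally likely choices, so probability 1/3; weight (3/8)·(1/3) = 1/8.
The weights sum to 11/32.
So P(the ruby in chest 2 | the guide opened chest 1) = (1/32) / (11/32) = 1/11.

1/11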